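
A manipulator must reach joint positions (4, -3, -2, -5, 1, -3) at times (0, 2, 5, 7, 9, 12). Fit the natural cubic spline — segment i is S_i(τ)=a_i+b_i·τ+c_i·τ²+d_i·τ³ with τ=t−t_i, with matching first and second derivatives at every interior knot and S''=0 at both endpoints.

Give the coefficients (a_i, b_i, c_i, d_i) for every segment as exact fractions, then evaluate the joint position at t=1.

Δ: Δ0=-7/2, Δ1=1/3, Δ2=-3/2, Δ3=3, Δ4=-4/3
row 1: diag=10, rhs=23; c'=3/10, d'=23/10
row 2: denom=10−3·3/10=91/10; d'=(-11−3·23/10)/(91/10)=-179/91
row 3: denom=8−2·20/91=688/91; d'=(27−2·-179/91)/(688/91)=2815/688
row 4: denom=10−2·91/344=1629/172; d'=(-26−2·2815/688)/(1629/172)=-11759/3258
back: M4=-11759/3258
back: M3=2815/688−91/344·-11759/3258=16441/3258
back: M2=-179/91−20/91·16441/3258=-5011/1629
back: M1=23/10−3/10·-5011/1629=1750/543
M: M0=0, M1=1750/543, M2=-5011/1629, M3=16441/3258, M4=-11759/3258, M5=0
seg 0: a=4, c=M0/2=0, d=(M1−M0)/(6·2)=875/3258, b=Δ0−h0·(2M0+M1)/6=-14903/3258
seg 1: a=-3, c=M1/2=875/543, d=(M2−M1)/(6·3)=-10261/29322, b=Δ1−h1·(2M1+M2)/6=-4403/3258
seg 2: a=-2, c=M2/2=-5011/3258, d=(M3−M2)/(6·2)=8821/13032, b=Δ2−h2·(2M2+M3)/6=-1843/1629
seg 3: a=-5, c=M3/2=16441/6516, d=(M4−M3)/(6·2)=-1175/1629, b=Δ3−h3·(2M3+M4)/6=911/1086
seg 4: a=1, c=M4/2=-11759/6516, d=(M5−M4)/(6·3)=11759/58644, b=Δ4−h4·(2M4+M5)/6=7415/3258
t_q=1 → seg 0, τ=1; S=4+-14903/3258·τ+0·τ²+875/3258·τ³=-166/543

  seg 0: a=4 b=-14903/3258 c=0 d=875/3258
  seg 1: a=-3 b=-4403/3258 c=875/543 d=-10261/29322
  seg 2: a=-2 b=-1843/1629 c=-5011/3258 d=8821/13032
  seg 3: a=-5 b=911/1086 c=16441/6516 d=-1175/1629
  seg 4: a=1 b=7415/3258 c=-11759/6516 d=11759/58644
S(1) = -166/543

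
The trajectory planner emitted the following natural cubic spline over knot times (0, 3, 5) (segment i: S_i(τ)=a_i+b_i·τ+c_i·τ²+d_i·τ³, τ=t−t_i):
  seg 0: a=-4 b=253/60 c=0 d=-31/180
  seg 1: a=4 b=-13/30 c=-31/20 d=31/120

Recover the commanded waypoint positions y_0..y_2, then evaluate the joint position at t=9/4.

y_0 = S_0(0) = a_0 = -4
y_1 = S_1(0) = a_1 = 4
y_2 = S_1(2) = -1
t_q=9/4 is in segment 0 (τ=9/4); S_0(τ)=4513/1280

y_0=-4 y_1=4 y_2=-1
S(9/4) = 4513/1280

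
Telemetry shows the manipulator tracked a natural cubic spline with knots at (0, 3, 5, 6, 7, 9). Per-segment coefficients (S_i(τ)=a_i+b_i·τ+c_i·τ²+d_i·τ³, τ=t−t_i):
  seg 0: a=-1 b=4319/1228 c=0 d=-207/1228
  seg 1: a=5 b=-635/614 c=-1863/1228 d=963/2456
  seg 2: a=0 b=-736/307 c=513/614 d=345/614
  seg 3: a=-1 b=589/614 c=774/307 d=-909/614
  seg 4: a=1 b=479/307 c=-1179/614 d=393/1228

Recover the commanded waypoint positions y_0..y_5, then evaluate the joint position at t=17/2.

y_0 = S_0(0) = a_0 = -1
y_1 = S_1(0) = a_1 = 5
y_2 = S_2(0) = a_2 = 0
y_3 = S_3(0) = a_3 = -1
y_4 = S_4(0) = a_4 = 1
y_5 = S_4(2) = -1
t_q=17/2 is in segment 4 (τ=3/2); S_4(τ)=983/9824

y_0=-1 y_1=5 y_2=0 y_3=-1 y_4=1 y_5=-1
S(17/2) = 983/9824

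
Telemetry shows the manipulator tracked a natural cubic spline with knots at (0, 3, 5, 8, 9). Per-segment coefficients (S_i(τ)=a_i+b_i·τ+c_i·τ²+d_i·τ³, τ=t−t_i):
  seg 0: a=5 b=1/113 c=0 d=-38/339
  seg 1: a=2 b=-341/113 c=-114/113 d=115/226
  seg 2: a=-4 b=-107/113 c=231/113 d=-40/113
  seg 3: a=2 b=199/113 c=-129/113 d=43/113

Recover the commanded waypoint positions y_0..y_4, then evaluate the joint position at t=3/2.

y_0 = S_0(0) = a_0 = 5
y_1 = S_1(0) = a_1 = 2
y_2 = S_2(0) = a_2 = -4
y_3 = S_3(0) = a_3 = 2
y_4 = S_3(1) = 3
t_q=3/2 is in segment 0 (τ=3/2); S_0(τ)=2095/452

y_0=5 y_1=2 y_2=-4 y_3=2 y_4=3
S(3/2) = 2095/452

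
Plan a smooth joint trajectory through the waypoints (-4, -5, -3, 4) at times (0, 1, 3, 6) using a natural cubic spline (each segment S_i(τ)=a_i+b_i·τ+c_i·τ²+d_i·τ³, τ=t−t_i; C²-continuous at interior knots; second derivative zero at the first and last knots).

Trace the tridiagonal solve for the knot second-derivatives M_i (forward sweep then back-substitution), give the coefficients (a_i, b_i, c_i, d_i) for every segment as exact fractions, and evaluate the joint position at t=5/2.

Δ: Δ0=-1, Δ1=1, Δ2=7/3
row 1: diag=6, rhs=12; c'=1/3, d'=2
row 2: denom=10−2·1/3=28/3; d'=(8−2·2)/(28/3)=3/7
back: M2=3/7
back: M1=2−1/3·3/7=13/7
M: M0=0, M1=13/7, M2=3/7, M3=0
seg 0: a=-4, c=M0/2=0, d=(M1−M0)/(6·1)=13/42, b=Δ0−h0·(2M0+M1)/6=-55/42
seg 1: a=-5, c=M1/2=13/14, d=(M2−M1)/(6·2)=-5/42, b=Δ1−h1·(2M1+M2)/6=-8/21
seg 2: a=-3, c=M2/2=3/14, d=(M3−M2)/(6·3)=-1/42, b=Δ2−h2·(2M2+M3)/6=40/21
t_q=5/2 → seg 1, τ=3/2; S=-5+-8/21·τ+13/14·τ²+-5/42·τ³=-435/112

  seg 0: a=-4 b=-55/42 c=0 d=13/42
  seg 1: a=-5 b=-8/21 c=13/14 d=-5/42
  seg 2: a=-3 b=40/21 c=3/14 d=-1/42
S(5/2) = -435/112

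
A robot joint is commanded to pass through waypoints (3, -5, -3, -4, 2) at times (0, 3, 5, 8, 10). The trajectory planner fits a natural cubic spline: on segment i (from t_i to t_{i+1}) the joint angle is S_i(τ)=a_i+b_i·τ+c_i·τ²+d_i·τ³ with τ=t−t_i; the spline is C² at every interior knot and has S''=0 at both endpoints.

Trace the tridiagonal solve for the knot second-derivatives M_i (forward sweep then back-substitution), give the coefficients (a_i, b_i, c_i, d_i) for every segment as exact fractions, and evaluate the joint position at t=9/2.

  seg 0: a=3 b=-3461/870 c=0 d=1141/7830
  seg 1: a=-5 b=-19/435 c=1141/870 d=-229/580
  seg 2: a=-3 b=202/435 c=-92/87 d=1033/3915
  seg 3: a=-4 b=541/435 c=191/145 d=-191/870
S(9/2) = -3199/928

Δ: Δ0=-8/3, Δ1=1, Δ2=-1/3, Δ3=3
row 1: diag=10, rhs=22; c'=1/5, d'=11/5
row 2: denom=10−2·1/5=48/5; d'=(-8−2·11/5)/(48/5)=-31/24
row 3: denom=10−3·5/16=145/16; d'=(20−3·-31/24)/(145/16)=382/145
back: M3=382/145
back: M2=-31/24−5/16·382/145=-184/87
back: M1=11/5−1/5·-184/87=1141/435
M: M0=0, M1=1141/435, M2=-184/87, M3=382/145, M4=0
seg 0: a=3, c=M0/2=0, d=(M1−M0)/(6·3)=1141/7830, b=Δ0−h0·(2M0+M1)/6=-3461/870
seg 1: a=-5, c=M1/2=1141/870, d=(M2−M1)/(6·2)=-229/580, b=Δ1−h1·(2M1+M2)/6=-19/435
seg 2: a=-3, c=M2/2=-92/87, d=(M3−M2)/(6·3)=1033/3915, b=Δ2−h2·(2M2+M3)/6=202/435
seg 3: a=-4, c=M3/2=191/145, d=(M4−M3)/(6·2)=-191/870, b=Δ3−h3·(2M3+M4)/6=541/435
t_q=9/2 → seg 1, τ=3/2; S=-5+-19/435·τ+1141/870·τ²+-229/580·τ³=-3199/928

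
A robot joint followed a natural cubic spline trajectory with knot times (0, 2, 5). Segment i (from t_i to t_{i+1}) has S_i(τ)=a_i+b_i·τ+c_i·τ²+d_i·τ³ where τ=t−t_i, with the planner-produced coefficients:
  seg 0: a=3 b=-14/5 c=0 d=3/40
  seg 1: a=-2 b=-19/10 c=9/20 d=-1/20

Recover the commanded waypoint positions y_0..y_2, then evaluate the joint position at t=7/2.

y_0 = S_0(0) = a_0 = 3
y_1 = S_1(0) = a_1 = -2
y_2 = S_1(3) = -5
t_q=7/2 is in segment 1 (τ=3/2); S_1(τ)=-641/160

y_0=3 y_1=-2 y_2=-5
S(7/2) = -641/160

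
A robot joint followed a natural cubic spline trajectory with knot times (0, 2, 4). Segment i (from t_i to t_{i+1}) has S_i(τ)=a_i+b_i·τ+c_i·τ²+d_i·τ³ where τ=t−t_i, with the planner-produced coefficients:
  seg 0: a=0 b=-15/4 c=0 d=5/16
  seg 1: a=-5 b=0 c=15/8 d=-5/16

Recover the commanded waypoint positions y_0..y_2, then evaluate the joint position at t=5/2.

y_0 = S_0(0) = a_0 = 0
y_1 = S_1(0) = a_1 = -5
y_2 = S_1(2) = 0
t_q=5/2 is in segment 1 (τ=1/2); S_1(τ)=-585/128

y_0=0 y_1=-5 y_2=0
S(5/2) = -585/128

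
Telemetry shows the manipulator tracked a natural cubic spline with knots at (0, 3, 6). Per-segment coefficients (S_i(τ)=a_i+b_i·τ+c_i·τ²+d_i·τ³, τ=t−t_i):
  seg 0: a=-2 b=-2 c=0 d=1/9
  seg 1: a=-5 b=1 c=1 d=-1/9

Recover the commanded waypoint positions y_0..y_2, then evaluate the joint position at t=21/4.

y_0=-2 y_1=-5 y_2=4
S(21/4) = 67/64

y_0 = S_0(0) = a_0 = -2
y_1 = S_1(0) = a_1 = -5
y_2 = S_1(3) = 4
t_q=21/4 is in segment 1 (τ=9/4); S_1(τ)=67/64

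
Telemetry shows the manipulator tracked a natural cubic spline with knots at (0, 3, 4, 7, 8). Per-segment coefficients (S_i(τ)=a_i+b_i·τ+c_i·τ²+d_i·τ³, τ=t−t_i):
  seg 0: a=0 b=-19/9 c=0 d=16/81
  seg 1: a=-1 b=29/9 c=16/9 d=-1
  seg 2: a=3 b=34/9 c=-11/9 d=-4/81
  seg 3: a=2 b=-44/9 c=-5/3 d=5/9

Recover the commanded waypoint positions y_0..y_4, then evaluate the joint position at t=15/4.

y_0=0 y_1=-1 y_2=3 y_3=2 y_4=-4
S(15/4) = 383/192

y_0 = S_0(0) = a_0 = 0
y_1 = S_1(0) = a_1 = -1
y_2 = S_2(0) = a_2 = 3
y_3 = S_3(0) = a_3 = 2
y_4 = S_3(1) = -4
t_q=15/4 is in segment 1 (τ=3/4); S_1(τ)=383/192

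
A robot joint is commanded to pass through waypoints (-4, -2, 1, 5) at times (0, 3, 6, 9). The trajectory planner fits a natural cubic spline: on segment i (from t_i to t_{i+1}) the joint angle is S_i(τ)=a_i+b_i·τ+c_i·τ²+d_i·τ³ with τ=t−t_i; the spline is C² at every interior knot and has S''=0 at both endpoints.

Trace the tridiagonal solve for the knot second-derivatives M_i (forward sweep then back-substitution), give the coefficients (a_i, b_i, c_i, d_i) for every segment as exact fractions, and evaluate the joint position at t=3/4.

  seg 0: a=-4 b=3/5 c=0 d=1/135
  seg 1: a=-2 b=4/5 c=1/15 d=0
  seg 2: a=1 b=6/5 c=1/15 d=-1/135
S(3/4) = -227/64

Δ: Δ0=2/3, Δ1=1, Δ2=4/3
row 1: diag=12, rhs=2; c'=1/4, d'=1/6
row 2: denom=12−3·1/4=45/4; d'=(2−3·1/6)/(45/4)=2/15
back: M2=2/15
back: M1=1/6−1/4·2/15=2/15
M: M0=0, M1=2/15, M2=2/15, M3=0
seg 0: a=-4, c=M0/2=0, d=(M1−M0)/(6·3)=1/135, b=Δ0−h0·(2M0+M1)/6=3/5
seg 1: a=-2, c=M1/2=1/15, d=(M2−M1)/(6·3)=0, b=Δ1−h1·(2M1+M2)/6=4/5
seg 2: a=1, c=M2/2=1/15, d=(M3−M2)/(6·3)=-1/135, b=Δ2−h2·(2M2+M3)/6=6/5
t_q=3/4 → seg 0, τ=3/4; S=-4+3/5·τ+0·τ²+1/135·τ³=-227/64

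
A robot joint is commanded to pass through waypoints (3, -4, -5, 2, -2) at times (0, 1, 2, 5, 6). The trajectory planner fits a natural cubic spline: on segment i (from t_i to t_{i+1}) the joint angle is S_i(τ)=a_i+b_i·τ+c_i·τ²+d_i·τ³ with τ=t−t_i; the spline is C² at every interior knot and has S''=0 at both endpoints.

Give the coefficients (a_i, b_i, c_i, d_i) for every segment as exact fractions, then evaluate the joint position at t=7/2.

Δ: Δ0=-7, Δ1=-1, Δ2=7/3, Δ3=-4
row 1: diag=4, rhs=36; c'=1/4, d'=9
row 2: denom=8−1·1/4=31/4; d'=(20−1·9)/(31/4)=44/31
row 3: denom=8−3·12/31=212/31; d'=(-38−3·44/31)/(212/31)=-655/106
back: M3=-655/106
back: M2=44/31−12/31·-655/106=202/53
back: M1=9−1/4·202/53=853/106
M: M0=0, M1=853/106, M2=202/53, M3=-655/106, M4=0
seg 0: a=3, c=M0/2=0, d=(M1−M0)/(6·1)=853/636, b=Δ0−h0·(2M0+M1)/6=-5305/636
seg 1: a=-4, c=M1/2=853/212, d=(M2−M1)/(6·1)=-449/636, b=Δ1−h1·(2M1+M2)/6=-1373/318
seg 2: a=-5, c=M2/2=101/53, d=(M3−M2)/(6·3)=-353/636, b=Δ2−h2·(2M2+M3)/6=1025/636
seg 3: a=2, c=M3/2=-655/212, d=(M4−M3)/(6·1)=655/636, b=Δ3−h3·(2M3+M4)/6=-617/318
t_q=7/2 → seg 2, τ=3/2; S=-5+1025/636·τ+101/53·τ²+-353/636·τ³=-285/1696

  seg 0: a=3 b=-5305/636 c=0 d=853/636
  seg 1: a=-4 b=-1373/318 c=853/212 d=-449/636
  seg 2: a=-5 b=1025/636 c=101/53 d=-353/636
  seg 3: a=2 b=-617/318 c=-655/212 d=655/636
S(7/2) = -285/1696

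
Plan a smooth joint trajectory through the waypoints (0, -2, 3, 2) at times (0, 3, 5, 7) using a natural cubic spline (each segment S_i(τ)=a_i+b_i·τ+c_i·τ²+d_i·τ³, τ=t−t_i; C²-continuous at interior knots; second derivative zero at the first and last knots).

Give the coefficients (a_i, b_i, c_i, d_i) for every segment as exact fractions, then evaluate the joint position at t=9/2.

Δ: Δ0=-2/3, Δ1=5/2, Δ2=-1/2
row 1: diag=10, rhs=19; c'=1/5, d'=19/10
row 2: denom=8−2·1/5=38/5; d'=(-18−2·19/10)/(38/5)=-109/38
back: M2=-109/38
back: M1=19/10−1/5·-109/38=47/19
M: M0=0, M1=47/19, M2=-109/38, M3=0
seg 0: a=0, c=M0/2=0, d=(M1−M0)/(6·3)=47/342, b=Δ0−h0·(2M0+M1)/6=-217/114
seg 1: a=-2, c=M1/2=47/38, d=(M2−M1)/(6·2)=-203/456, b=Δ1−h1·(2M1+M2)/6=103/57
seg 2: a=3, c=M2/2=-109/76, d=(M3−M2)/(6·2)=109/456, b=Δ2−h2·(2M2+M3)/6=161/114
t_q=9/2 → seg 1, τ=3/2; S=-2+103/57·τ+47/38·τ²+-203/456·τ³=2421/1216

  seg 0: a=0 b=-217/114 c=0 d=47/342
  seg 1: a=-2 b=103/57 c=47/38 d=-203/456
  seg 2: a=3 b=161/114 c=-109/76 d=109/456
S(9/2) = 2421/1216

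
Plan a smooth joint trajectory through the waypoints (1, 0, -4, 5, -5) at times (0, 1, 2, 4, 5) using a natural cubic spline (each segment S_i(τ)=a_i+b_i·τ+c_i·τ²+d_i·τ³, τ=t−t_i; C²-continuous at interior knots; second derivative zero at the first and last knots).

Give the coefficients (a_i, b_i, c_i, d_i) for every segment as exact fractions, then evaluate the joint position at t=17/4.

Δ: Δ0=-1, Δ1=-4, Δ2=9/2, Δ3=-10
row 1: diag=4, rhs=-18; c'=1/4, d'=-9/2
row 2: denom=6−1·1/4=23/4; d'=(51−1·-9/2)/(23/4)=222/23
row 3: denom=6−2·8/23=122/23; d'=(-87−2·222/23)/(122/23)=-2445/122
back: M3=-2445/122
back: M2=222/23−8/23·-2445/122=1014/61
back: M1=-9/2−1/4·1014/61=-528/61
M: M0=0, M1=-528/61, M2=1014/61, M3=-2445/122, M4=0
seg 0: a=1, c=M0/2=0, d=(M1−M0)/(6·1)=-88/61, b=Δ0−h0·(2M0+M1)/6=27/61
seg 1: a=0, c=M1/2=-264/61, d=(M2−M1)/(6·1)=257/61, b=Δ1−h1·(2M1+M2)/6=-237/61
seg 2: a=-4, c=M2/2=507/61, d=(M3−M2)/(6·2)=-1491/488, b=Δ2−h2·(2M2+M3)/6=6/61
seg 3: a=5, c=M3/2=-2445/244, d=(M4−M3)/(6·1)=815/244, b=Δ3−h3·(2M3+M4)/6=-405/122
t_q=17/4 → seg 3, τ=1/4; S=5+-405/122·τ+-2445/244·τ²+815/244·τ³=56155/15616

  seg 0: a=1 b=27/61 c=0 d=-88/61
  seg 1: a=0 b=-237/61 c=-264/61 d=257/61
  seg 2: a=-4 b=6/61 c=507/61 d=-1491/488
  seg 3: a=5 b=-405/122 c=-2445/244 d=815/244
S(17/4) = 56155/15616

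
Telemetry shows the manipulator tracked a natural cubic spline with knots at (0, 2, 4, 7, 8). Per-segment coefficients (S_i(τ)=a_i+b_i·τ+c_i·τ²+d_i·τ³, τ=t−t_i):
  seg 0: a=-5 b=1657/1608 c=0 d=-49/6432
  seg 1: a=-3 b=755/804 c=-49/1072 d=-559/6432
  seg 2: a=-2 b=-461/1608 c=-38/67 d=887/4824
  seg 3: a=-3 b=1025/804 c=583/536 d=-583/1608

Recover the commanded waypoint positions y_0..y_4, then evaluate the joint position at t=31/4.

y_0 = S_0(0) = a_0 = -5
y_1 = S_1(0) = a_1 = -3
y_2 = S_2(0) = a_2 = -2
y_3 = S_3(0) = a_3 = -3
y_4 = S_3(1) = -1
t_q=31/4 is in segment 3 (τ=3/4); S_3(τ)=-54371/34304

y_0=-5 y_1=-3 y_2=-2 y_3=-3 y_4=-1
S(31/4) = -54371/34304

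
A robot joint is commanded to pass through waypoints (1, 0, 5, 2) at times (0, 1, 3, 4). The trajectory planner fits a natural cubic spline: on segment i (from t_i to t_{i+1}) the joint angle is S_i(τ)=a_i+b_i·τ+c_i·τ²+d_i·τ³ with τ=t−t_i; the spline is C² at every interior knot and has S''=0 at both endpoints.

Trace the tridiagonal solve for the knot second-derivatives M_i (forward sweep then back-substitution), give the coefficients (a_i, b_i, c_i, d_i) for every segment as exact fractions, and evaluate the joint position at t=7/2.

Δ: Δ0=-1, Δ1=5/2, Δ2=-3
row 1: diag=6, rhs=21; c'=1/3, d'=7/2
row 2: denom=6−2·1/3=16/3; d'=(-33−2·7/2)/(16/3)=-15/2
back: M2=-15/2
back: M1=7/2−1/3·-15/2=6
M: M0=0, M1=6, M2=-15/2, M3=0
seg 0: a=1, c=M0/2=0, d=(M1−M0)/(6·1)=1, b=Δ0−h0·(2M0+M1)/6=-2
seg 1: a=0, c=M1/2=3, d=(M2−M1)/(6·2)=-9/8, b=Δ1−h1·(2M1+M2)/6=1
seg 2: a=5, c=M2/2=-15/4, d=(M3−M2)/(6·1)=5/4, b=Δ2−h2·(2M2+M3)/6=-1/2
t_q=7/2 → seg 2, τ=1/2; S=5+-1/2·τ+-15/4·τ²+5/4·τ³=127/32

  seg 0: a=1 b=-2 c=0 d=1
  seg 1: a=0 b=1 c=3 d=-9/8
  seg 2: a=5 b=-1/2 c=-15/4 d=5/4
S(7/2) = 127/32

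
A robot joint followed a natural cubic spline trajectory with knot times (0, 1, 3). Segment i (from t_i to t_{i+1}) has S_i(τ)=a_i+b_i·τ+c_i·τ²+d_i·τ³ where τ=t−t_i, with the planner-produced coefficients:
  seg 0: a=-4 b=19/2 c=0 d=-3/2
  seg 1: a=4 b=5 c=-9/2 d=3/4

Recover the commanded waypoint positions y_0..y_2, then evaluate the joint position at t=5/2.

y_0 = S_0(0) = a_0 = -4
y_1 = S_1(0) = a_1 = 4
y_2 = S_1(2) = 2
t_q=5/2 is in segment 1 (τ=3/2); S_1(τ)=125/32

y_0=-4 y_1=4 y_2=2
S(5/2) = 125/32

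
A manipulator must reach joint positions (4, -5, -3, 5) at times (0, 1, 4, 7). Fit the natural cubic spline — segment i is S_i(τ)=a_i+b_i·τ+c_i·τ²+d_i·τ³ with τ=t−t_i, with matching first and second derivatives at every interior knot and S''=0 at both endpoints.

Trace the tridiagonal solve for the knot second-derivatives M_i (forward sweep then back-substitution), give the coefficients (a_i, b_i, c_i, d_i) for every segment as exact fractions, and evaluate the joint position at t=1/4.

  seg 0: a=4 b=-893/87 c=0 d=110/87
  seg 1: a=-5 b=-563/87 c=110/29 d=-41/87
  seg 2: a=-3 b=310/87 c=-13/29 d=13/261
S(1/4) = 1349/928

Δ: Δ0=-9, Δ1=2/3, Δ2=8/3
row 1: diag=8, rhs=58; c'=3/8, d'=29/4
row 2: denom=12−3·3/8=87/8; d'=(12−3·29/4)/(87/8)=-26/29
back: M2=-26/29
back: M1=29/4−3/8·-26/29=220/29
M: M0=0, M1=220/29, M2=-26/29, M3=0
seg 0: a=4, c=M0/2=0, d=(M1−M0)/(6·1)=110/87, b=Δ0−h0·(2M0+M1)/6=-893/87
seg 1: a=-5, c=M1/2=110/29, d=(M2−M1)/(6·3)=-41/87, b=Δ1−h1·(2M1+M2)/6=-563/87
seg 2: a=-3, c=M2/2=-13/29, d=(M3−M2)/(6·3)=13/261, b=Δ2−h2·(2M2+M3)/6=310/87
t_q=1/4 → seg 0, τ=1/4; S=4+-893/87·τ+0·τ²+110/87·τ³=1349/928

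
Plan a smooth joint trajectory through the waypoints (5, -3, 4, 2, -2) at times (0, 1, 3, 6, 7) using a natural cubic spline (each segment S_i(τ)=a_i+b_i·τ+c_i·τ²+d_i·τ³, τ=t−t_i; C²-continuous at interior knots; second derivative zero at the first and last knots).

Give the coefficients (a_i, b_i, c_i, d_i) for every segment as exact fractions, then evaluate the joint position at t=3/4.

  seg 0: a=5 b=-24091/2364 c=0 d=5179/2364
  seg 1: a=-3 b=-4277/1182 c=5179/788 d=-7123/4728
  seg 2: a=4 b=2714/591 c=-486/197 d=422/1773
  seg 3: a=2 b=-2236/591 c=-64/197 d=64/591
S(3/4) = -86685/50432

Δ: Δ0=-8, Δ1=7/2, Δ2=-2/3, Δ3=-4
row 1: diag=6, rhs=69; c'=1/3, d'=23/2
row 2: denom=10−2·1/3=28/3; d'=(-25−2·23/2)/(28/3)=-36/7
row 3: denom=8−3·9/28=197/28; d'=(-20−3·-36/7)/(197/28)=-128/197
back: M3=-128/197
back: M2=-36/7−9/28·-128/197=-972/197
back: M1=23/2−1/3·-972/197=5179/394
M: M0=0, M1=5179/394, M2=-972/197, M3=-128/197, M4=0
seg 0: a=5, c=M0/2=0, d=(M1−M0)/(6·1)=5179/2364, b=Δ0−h0·(2M0+M1)/6=-24091/2364
seg 1: a=-3, c=M1/2=5179/788, d=(M2−M1)/(6·2)=-7123/4728, b=Δ1−h1·(2M1+M2)/6=-4277/1182
seg 2: a=4, c=M2/2=-486/197, d=(M3−M2)/(6·3)=422/1773, b=Δ2−h2·(2M2+M3)/6=2714/591
seg 3: a=2, c=M3/2=-64/197, d=(M4−M3)/(6·1)=64/591, b=Δ3−h3·(2M3+M4)/6=-2236/591
t_q=3/4 → seg 0, τ=3/4; S=5+-24091/2364·τ+0·τ²+5179/2364·τ³=-86685/50432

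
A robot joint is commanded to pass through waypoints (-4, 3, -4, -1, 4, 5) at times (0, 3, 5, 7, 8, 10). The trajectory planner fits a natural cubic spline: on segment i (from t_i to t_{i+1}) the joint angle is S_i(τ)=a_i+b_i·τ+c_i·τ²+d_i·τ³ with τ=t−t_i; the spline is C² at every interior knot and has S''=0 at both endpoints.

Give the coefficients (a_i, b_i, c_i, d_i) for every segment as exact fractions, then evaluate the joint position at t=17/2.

Δ: Δ0=7/3, Δ1=-7/2, Δ2=3/2, Δ3=5, Δ4=1/2
row 1: diag=10, rhs=-35; c'=1/5, d'=-7/2
row 2: denom=8−2·1/5=38/5; d'=(30−2·-7/2)/(38/5)=185/38
row 3: denom=6−2·5/19=104/19; d'=(21−2·185/38)/(104/19)=107/52
row 4: denom=6−1·19/104=605/104; d'=(-27−1·107/52)/(605/104)=-3022/605
back: M4=-3022/605
back: M3=107/52−19/104·-3022/605=1797/605
back: M2=185/38−5/19·1797/605=989/242
back: M1=-7/2−1/5·989/242=-2612/605
M: M0=0, M1=-2612/605, M2=989/242, M3=1797/605, M4=-3022/605, M5=0
seg 0: a=-4, c=M0/2=0, d=(M1−M0)/(6·3)=-1306/5445, b=Δ0−h0·(2M0+M1)/6=8153/1815
seg 1: a=3, c=M1/2=-1306/605, d=(M2−M1)/(6·2)=10169/14520, b=Δ1−h1·(2M1+M2)/6=-3601/1815
seg 2: a=-4, c=M2/2=989/484, d=(M3−M2)/(6·2)=-1351/14520, b=Δ2−h2·(2M2+M3)/6=-8039/3630
seg 3: a=-1, c=M3/2=1797/1210, d=(M4−M3)/(6·1)=-4819/3630, b=Δ3−h3·(2M3+M4)/6=799/165
seg 4: a=4, c=M4/2=-1511/605, d=(M5−M4)/(6·2)=1511/3630, b=Δ4−h4·(2M4+M5)/6=13903/3630
t_q=17/2 → seg 4, τ=1/2; S=4+13903/3630·τ+-1511/605·τ²+1511/3630·τ³=51717/9680

  seg 0: a=-4 b=8153/1815 c=0 d=-1306/5445
  seg 1: a=3 b=-3601/1815 c=-1306/605 d=10169/14520
  seg 2: a=-4 b=-8039/3630 c=989/484 d=-1351/14520
  seg 3: a=-1 b=799/165 c=1797/1210 d=-4819/3630
  seg 4: a=4 b=13903/3630 c=-1511/605 d=1511/3630
S(17/2) = 51717/9680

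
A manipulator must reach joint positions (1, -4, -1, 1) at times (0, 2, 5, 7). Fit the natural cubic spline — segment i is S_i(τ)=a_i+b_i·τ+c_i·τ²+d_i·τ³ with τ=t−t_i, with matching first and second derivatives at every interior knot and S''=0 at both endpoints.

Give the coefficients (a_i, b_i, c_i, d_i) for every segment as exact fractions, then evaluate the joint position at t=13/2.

  seg 0: a=1 b=-85/26 c=0 d=5/26
  seg 1: a=-4 b=-25/26 c=15/13 d=-1/6
  seg 2: a=-1 b=19/13 c=-9/26 d=3/52
S(13/2) = 253/416

Δ: Δ0=-5/2, Δ1=1, Δ2=1
row 1: diag=10, rhs=21; c'=3/10, d'=21/10
row 2: denom=10−3·3/10=91/10; d'=(0−3·21/10)/(91/10)=-9/13
back: M2=-9/13
back: M1=21/10−3/10·-9/13=30/13
M: M0=0, M1=30/13, M2=-9/13, M3=0
seg 0: a=1, c=M0/2=0, d=(M1−M0)/(6·2)=5/26, b=Δ0−h0·(2M0+M1)/6=-85/26
seg 1: a=-4, c=M1/2=15/13, d=(M2−M1)/(6·3)=-1/6, b=Δ1−h1·(2M1+M2)/6=-25/26
seg 2: a=-1, c=M2/2=-9/26, d=(M3−M2)/(6·2)=3/52, b=Δ2−h2·(2M2+M3)/6=19/13
t_q=13/2 → seg 2, τ=3/2; S=-1+19/13·τ+-9/26·τ²+3/52·τ³=253/416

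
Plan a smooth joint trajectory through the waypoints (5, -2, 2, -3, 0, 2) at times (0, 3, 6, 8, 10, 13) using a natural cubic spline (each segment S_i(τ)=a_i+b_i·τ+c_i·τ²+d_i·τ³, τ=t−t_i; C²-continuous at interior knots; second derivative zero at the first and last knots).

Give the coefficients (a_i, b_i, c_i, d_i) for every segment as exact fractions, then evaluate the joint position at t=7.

Δ: Δ0=-7/3, Δ1=4/3, Δ2=-5/2, Δ3=3/2, Δ4=2/3
row 1: diag=12, rhs=22; c'=1/4, d'=11/6
row 2: denom=10−3·1/4=37/4; d'=(-23−3·11/6)/(37/4)=-114/37
row 3: denom=8−2·8/37=280/37; d'=(24−2·-114/37)/(280/37)=279/70
row 4: denom=10−2·37/140=663/70; d'=(-5−2·279/70)/(663/70)=-908/663
back: M4=-908/663
back: M3=279/70−37/140·-908/663=5765/1326
back: M2=-114/37−8/37·5765/1326=-2666/663
back: M1=11/6−1/4·-2666/663=1882/663
M: M0=0, M1=1882/663, M2=-2666/663, M3=5765/1326, M4=-908/663, M5=0
seg 0: a=5, c=M0/2=0, d=(M1−M0)/(6·3)=941/5967, b=Δ0−h0·(2M0+M1)/6=-2488/663
seg 1: a=-2, c=M1/2=941/663, d=(M2−M1)/(6·3)=-758/1989, b=Δ1−h1·(2M1+M2)/6=335/663
seg 2: a=2, c=M2/2=-1333/663, d=(M3−M2)/(6·2)=1233/1768, b=Δ2−h2·(2M2+M3)/6=-841/663
seg 3: a=-3, c=M3/2=5765/2652, d=(M4−M3)/(6·2)=-2527/5304, b=Δ3−h3·(2M3+M4)/6=-1249/1326
seg 4: a=0, c=M4/2=-454/663, d=(M5−M4)/(6·3)=454/5967, b=Δ4−h4·(2M4+M5)/6=450/221
t_q=7 → seg 2, τ=1; S=2+-841/663·τ+-1333/663·τ²+1233/1768·τ³=-3085/5304

  seg 0: a=5 b=-2488/663 c=0 d=941/5967
  seg 1: a=-2 b=335/663 c=941/663 d=-758/1989
  seg 2: a=2 b=-841/663 c=-1333/663 d=1233/1768
  seg 3: a=-3 b=-1249/1326 c=5765/2652 d=-2527/5304
  seg 4: a=0 b=450/221 c=-454/663 d=454/5967
S(7) = -3085/5304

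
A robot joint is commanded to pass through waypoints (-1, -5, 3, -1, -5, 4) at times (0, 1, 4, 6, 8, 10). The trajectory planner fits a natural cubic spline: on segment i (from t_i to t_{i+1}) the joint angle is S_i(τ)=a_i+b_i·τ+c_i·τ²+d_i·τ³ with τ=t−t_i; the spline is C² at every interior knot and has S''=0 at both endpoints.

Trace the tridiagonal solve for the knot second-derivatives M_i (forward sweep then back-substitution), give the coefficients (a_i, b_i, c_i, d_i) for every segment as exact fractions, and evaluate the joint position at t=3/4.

Δ: Δ0=-4, Δ1=8/3, Δ2=-2, Δ3=-2, Δ4=9/2
row 1: diag=8, rhs=40; c'=3/8, d'=5
row 2: denom=10−3·3/8=71/8; d'=(-28−3·5)/(71/8)=-344/71
row 3: denom=8−2·16/71=536/71; d'=(0−2·-344/71)/(536/71)=86/67
row 4: denom=8−2·71/268=1001/134; d'=(39−2·86/67)/(1001/134)=4882/1001
back: M4=4882/1001
back: M3=86/67−71/268·4882/1001=-17/2002
back: M2=-344/71−16/71·-17/2002=-4848/1001
back: M1=5−3/8·-4848/1001=6823/1001
M: M0=0, M1=6823/1001, M2=-4848/1001, M3=-17/2002, M4=4882/1001, M5=0
seg 0: a=-1, c=M0/2=0, d=(M1−M0)/(6·1)=6823/6006, b=Δ0−h0·(2M0+M1)/6=-30847/6006
seg 1: a=-5, c=M1/2=6823/2002, d=(M2−M1)/(6·3)=-1061/1638, b=Δ1−h1·(2M1+M2)/6=-5189/3003
seg 2: a=3, c=M2/2=-2424/1001, d=(M3−M2)/(6·2)=9679/24024, b=Δ2−h2·(2M2+M3)/6=569/462
seg 3: a=-1, c=M3/2=-17/4004, d=(M4−M3)/(6·2)=9781/24024, b=Δ3−h3·(2M3+M4)/6=-1553/429
seg 4: a=-5, c=M4/2=2441/1001, d=(M5−M4)/(6·2)=-2441/6006, b=Δ4−h4·(2M4+M5)/6=7499/6006
t_q=3/4 → seg 0, τ=3/4; S=-1+-30847/6006·τ+0·τ²+6823/6006·τ³=-80039/18304

  seg 0: a=-1 b=-30847/6006 c=0 d=6823/6006
  seg 1: a=-5 b=-5189/3003 c=6823/2002 d=-1061/1638
  seg 2: a=3 b=569/462 c=-2424/1001 d=9679/24024
  seg 3: a=-1 b=-1553/429 c=-17/4004 d=9781/24024
  seg 4: a=-5 b=7499/6006 c=2441/1001 d=-2441/6006
S(3/4) = -80039/18304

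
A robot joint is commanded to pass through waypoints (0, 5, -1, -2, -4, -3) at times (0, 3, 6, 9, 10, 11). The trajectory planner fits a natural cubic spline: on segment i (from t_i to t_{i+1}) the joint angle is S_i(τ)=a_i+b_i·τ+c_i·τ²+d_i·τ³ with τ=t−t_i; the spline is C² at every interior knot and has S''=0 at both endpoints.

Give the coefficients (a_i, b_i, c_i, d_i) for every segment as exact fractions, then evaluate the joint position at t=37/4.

Δ: Δ0=5/3, Δ1=-2, Δ2=-1/3, Δ3=-2, Δ4=1
row 1: diag=12, rhs=-22; c'=1/4, d'=-11/6
row 2: denom=12−3·1/4=45/4; d'=(10−3·-11/6)/(45/4)=62/45
row 3: denom=8−3·4/15=36/5; d'=(-10−3·62/45)/(36/5)=-53/27
row 4: denom=4−1·5/36=139/36; d'=(18−1·-53/27)/(139/36)=2156/417
back: M4=2156/417
back: M3=-53/27−5/36·2156/417=-1118/417
back: M2=62/45−4/15·-1118/417=2618/1251
back: M1=-11/6−1/4·2618/1251=-2948/1251
M: M0=0, M1=-2948/1251, M2=2618/1251, M3=-1118/417, M4=2156/417, M5=0
seg 0: a=0, c=M0/2=0, d=(M1−M0)/(6·3)=-1474/11259, b=Δ0−h0·(2M0+M1)/6=3559/1251
seg 1: a=5, c=M1/2=-1474/1251, d=(M2−M1)/(6·3)=2783/11259, b=Δ1−h1·(2M1+M2)/6=-863/1251
seg 2: a=-1, c=M2/2=1309/1251, d=(M3−M2)/(6·3)=-2986/11259, b=Δ2−h2·(2M2+M3)/6=-1358/1251
seg 3: a=-2, c=M3/2=-559/417, d=(M4−M3)/(6·1)=1637/1251, b=Δ3−h3·(2M3+M4)/6=-2462/1251
seg 4: a=-4, c=M4/2=1078/417, d=(M5−M4)/(6·1)=-1078/1251, b=Δ4−h4·(2M4+M5)/6=-905/1251
t_q=37/4 → seg 3, τ=1/4; S=-2+-2462/1251·τ+-559/417·τ²+1637/1251·τ³=-68197/26688

  seg 0: a=0 b=3559/1251 c=0 d=-1474/11259
  seg 1: a=5 b=-863/1251 c=-1474/1251 d=2783/11259
  seg 2: a=-1 b=-1358/1251 c=1309/1251 d=-2986/11259
  seg 3: a=-2 b=-2462/1251 c=-559/417 d=1637/1251
  seg 4: a=-4 b=-905/1251 c=1078/417 d=-1078/1251
S(37/4) = -68197/26688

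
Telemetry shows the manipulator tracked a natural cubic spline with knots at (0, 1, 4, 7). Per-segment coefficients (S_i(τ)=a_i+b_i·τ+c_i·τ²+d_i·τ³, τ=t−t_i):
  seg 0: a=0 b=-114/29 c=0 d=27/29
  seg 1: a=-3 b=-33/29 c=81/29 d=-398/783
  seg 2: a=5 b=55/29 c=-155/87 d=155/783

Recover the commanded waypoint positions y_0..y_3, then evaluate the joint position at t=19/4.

y_0=0 y_1=-3 y_2=5 y_3=0
S(19/4) = 10215/1856

y_0 = S_0(0) = a_0 = 0
y_1 = S_1(0) = a_1 = -3
y_2 = S_2(0) = a_2 = 5
y_3 = S_2(3) = 0
t_q=19/4 is in segment 2 (τ=3/4); S_2(τ)=10215/1856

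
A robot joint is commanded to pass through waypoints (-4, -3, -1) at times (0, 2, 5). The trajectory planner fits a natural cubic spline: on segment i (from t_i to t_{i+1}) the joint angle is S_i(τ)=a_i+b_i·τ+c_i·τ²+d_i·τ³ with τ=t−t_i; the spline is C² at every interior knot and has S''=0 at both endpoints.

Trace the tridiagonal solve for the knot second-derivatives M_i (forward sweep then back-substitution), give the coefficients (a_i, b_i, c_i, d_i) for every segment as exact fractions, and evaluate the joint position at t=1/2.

Δ: Δ0=1/2, Δ1=2/3
row 1: diag=10, rhs=1; c'=3/10, d'=1/10
back: M1=1/10
M: M0=0, M1=1/10, M2=0
seg 0: a=-4, c=M0/2=0, d=(M1−M0)/(6·2)=1/120, b=Δ0−h0·(2M0+M1)/6=7/15
seg 1: a=-3, c=M1/2=1/20, d=(M2−M1)/(6·3)=-1/180, b=Δ1−h1·(2M1+M2)/6=17/30
t_q=1/2 → seg 0, τ=1/2; S=-4+7/15·τ+0·τ²+1/120·τ³=-241/64

  seg 0: a=-4 b=7/15 c=0 d=1/120
  seg 1: a=-3 b=17/30 c=1/20 d=-1/180
S(1/2) = -241/64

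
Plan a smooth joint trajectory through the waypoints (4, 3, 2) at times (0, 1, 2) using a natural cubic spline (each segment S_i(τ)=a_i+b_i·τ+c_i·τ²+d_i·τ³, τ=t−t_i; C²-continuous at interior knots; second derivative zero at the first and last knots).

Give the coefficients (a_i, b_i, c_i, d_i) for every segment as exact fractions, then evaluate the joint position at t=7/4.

  seg 0: a=4 b=-1 c=0 d=0
  seg 1: a=3 b=-1 c=0 d=0
S(7/4) = 9/4

Δ: Δ0=-1, Δ1=-1
row 1: diag=4, rhs=0; c'=1/4, d'=0
back: M1=0
M: M0=0, M1=0, M2=0
seg 0: a=4, c=M0/2=0, d=(M1−M0)/(6·1)=0, b=Δ0−h0·(2M0+M1)/6=-1
seg 1: a=3, c=M1/2=0, d=(M2−M1)/(6·1)=0, b=Δ1−h1·(2M1+M2)/6=-1
t_q=7/4 → seg 1, τ=3/4; S=3+-1·τ+0·τ²+0·τ³=9/4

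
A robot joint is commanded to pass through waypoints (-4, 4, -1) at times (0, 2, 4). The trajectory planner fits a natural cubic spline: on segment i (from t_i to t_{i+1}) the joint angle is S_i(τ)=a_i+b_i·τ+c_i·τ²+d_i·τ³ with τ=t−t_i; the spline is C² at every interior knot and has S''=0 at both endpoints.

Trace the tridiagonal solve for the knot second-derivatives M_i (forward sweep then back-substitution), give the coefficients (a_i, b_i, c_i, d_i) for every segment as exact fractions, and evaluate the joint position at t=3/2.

Δ: Δ0=4, Δ1=-5/2
row 1: diag=8, rhs=-39; c'=1/4, d'=-39/8
back: M1=-39/8
M: M0=0, M1=-39/8, M2=0
seg 0: a=-4, c=M0/2=0, d=(M1−M0)/(6·2)=-13/32, b=Δ0−h0·(2M0+M1)/6=45/8
seg 1: a=4, c=M1/2=-39/16, d=(M2−M1)/(6·2)=13/32, b=Δ1−h1·(2M1+M2)/6=3/4
t_q=3/2 → seg 0, τ=3/2; S=-4+45/8·τ+0·τ²+-13/32·τ³=785/256

  seg 0: a=-4 b=45/8 c=0 d=-13/32
  seg 1: a=4 b=3/4 c=-39/16 d=13/32
S(3/2) = 785/256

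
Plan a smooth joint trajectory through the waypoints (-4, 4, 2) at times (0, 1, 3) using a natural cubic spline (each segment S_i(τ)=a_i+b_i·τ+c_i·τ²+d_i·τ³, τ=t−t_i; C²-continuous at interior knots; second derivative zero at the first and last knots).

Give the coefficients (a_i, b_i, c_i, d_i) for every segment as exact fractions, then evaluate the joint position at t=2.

Δ: Δ0=8, Δ1=-1
row 1: diag=6, rhs=-54; c'=1/3, d'=-9
back: M1=-9
M: M0=0, M1=-9, M2=0
seg 0: a=-4, c=M0/2=0, d=(M1−M0)/(6·1)=-3/2, b=Δ0−h0·(2M0+M1)/6=19/2
seg 1: a=4, c=M1/2=-9/2, d=(M2−M1)/(6·2)=3/4, b=Δ1−h1·(2M1+M2)/6=5
t_q=2 → seg 1, τ=1; S=4+5·τ+-9/2·τ²+3/4·τ³=21/4

  seg 0: a=-4 b=19/2 c=0 d=-3/2
  seg 1: a=4 b=5 c=-9/2 d=3/4
S(2) = 21/4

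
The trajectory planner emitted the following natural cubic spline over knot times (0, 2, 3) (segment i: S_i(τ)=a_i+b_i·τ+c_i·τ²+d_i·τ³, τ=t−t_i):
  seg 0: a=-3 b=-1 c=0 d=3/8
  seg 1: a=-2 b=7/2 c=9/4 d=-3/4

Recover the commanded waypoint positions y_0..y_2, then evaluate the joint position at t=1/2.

y_0 = S_0(0) = a_0 = -3
y_1 = S_1(0) = a_1 = -2
y_2 = S_1(1) = 3
t_q=1/2 is in segment 0 (τ=1/2); S_0(τ)=-221/64

y_0=-3 y_1=-2 y_2=3
S(1/2) = -221/64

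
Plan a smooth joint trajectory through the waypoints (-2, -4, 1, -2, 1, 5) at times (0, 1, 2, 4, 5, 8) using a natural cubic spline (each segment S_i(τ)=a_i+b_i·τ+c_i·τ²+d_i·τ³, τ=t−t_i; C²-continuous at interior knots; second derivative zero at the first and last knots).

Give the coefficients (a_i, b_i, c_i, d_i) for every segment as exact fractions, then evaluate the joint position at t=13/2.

Δ: Δ0=-2, Δ1=5, Δ2=-3/2, Δ3=3, Δ4=4/3
row 1: diag=4, rhs=42; c'=1/4, d'=21/2
row 2: denom=6−1·1/4=23/4; d'=(-39−1·21/2)/(23/4)=-198/23
row 3: denom=6−2·8/23=122/23; d'=(27−2·-198/23)/(122/23)=1017/122
row 4: denom=8−1·23/122=953/122; d'=(-10−1·1017/122)/(953/122)=-2237/953
back: M4=-2237/953
back: M3=1017/122−23/122·-2237/953=8366/953
back: M2=-198/23−8/23·8366/953=-11114/953
back: M1=21/2−1/4·-11114/953=12785/953
M: M0=0, M1=12785/953, M2=-11114/953, M3=8366/953, M4=-2237/953, M5=0
seg 0: a=-2, c=M0/2=0, d=(M1−M0)/(6·1)=12785/5718, b=Δ0−h0·(2M0+M1)/6=-24221/5718
seg 1: a=-4, c=M1/2=12785/1906, d=(M2−M1)/(6·1)=-23899/5718, b=Δ1−h1·(2M1+M2)/6=7067/2859
seg 2: a=1, c=M2/2=-5557/953, d=(M3−M2)/(6·2)=4870/2859, b=Δ2−h2·(2M2+M3)/6=19147/5718
seg 3: a=-2, c=M3/2=4183/953, d=(M4−M3)/(6·1)=-10603/5718, b=Δ3−h3·(2M3+M4)/6=2659/5718
seg 4: a=1, c=M4/2=-2237/1906, d=(M5−M4)/(6·3)=2237/17154, b=Δ4−h4·(2M4+M5)/6=10523/2859
t_q=13/2 → seg 4, τ=3/2; S=1+10523/2859·τ+-2237/1906·τ²+2237/17154·τ³=65877/15248

  seg 0: a=-2 b=-24221/5718 c=0 d=12785/5718
  seg 1: a=-4 b=7067/2859 c=12785/1906 d=-23899/5718
  seg 2: a=1 b=19147/5718 c=-5557/953 d=4870/2859
  seg 3: a=-2 b=2659/5718 c=4183/953 d=-10603/5718
  seg 4: a=1 b=10523/2859 c=-2237/1906 d=2237/17154
S(13/2) = 65877/15248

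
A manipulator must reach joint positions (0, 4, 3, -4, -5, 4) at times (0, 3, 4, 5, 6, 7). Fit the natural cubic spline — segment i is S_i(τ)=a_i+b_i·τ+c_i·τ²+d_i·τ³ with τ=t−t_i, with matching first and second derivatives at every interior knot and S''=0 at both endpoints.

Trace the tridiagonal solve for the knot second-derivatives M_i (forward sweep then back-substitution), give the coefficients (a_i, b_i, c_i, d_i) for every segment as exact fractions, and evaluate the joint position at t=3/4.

  seg 0: a=0 b=1972/1299 c=0 d=-80/3897
  seg 1: a=4 b=1252/1299 c=-80/433 d=-2311/1299
  seg 2: a=3 b=-6161/1299 c=-2391/433 d=4241/1299
  seg 3: a=-4 b=-7784/1299 c=1850/433 d=935/1299
  seg 4: a=-5 b=6121/1299 c=2785/433 d=-2785/1299
S(3/4) = 1957/1732

Δ: Δ0=4/3, Δ1=-1, Δ2=-7, Δ3=-1, Δ4=9
row 1: diag=8, rhs=-14; c'=1/8, d'=-7/4
row 2: denom=4−1·1/8=31/8; d'=(-36−1·-7/4)/(31/8)=-274/31
row 3: denom=4−1·8/31=116/31; d'=(36−1·-274/31)/(116/31)=695/58
row 4: denom=4−1·31/116=433/116; d'=(60−1·695/58)/(433/116)=5570/433
back: M4=5570/433
back: M3=695/58−31/116·5570/433=3700/433
back: M2=-274/31−8/31·3700/433=-4782/433
back: M1=-7/4−1/8·-4782/433=-160/433
M: M0=0, M1=-160/433, M2=-4782/433, M3=3700/433, M4=5570/433, M5=0
seg 0: a=0, c=M0/2=0, d=(M1−M0)/(6·3)=-80/3897, b=Δ0−h0·(2M0+M1)/6=1972/1299
seg 1: a=4, c=M1/2=-80/433, d=(M2−M1)/(6·1)=-2311/1299, b=Δ1−h1·(2M1+M2)/6=1252/1299
seg 2: a=3, c=M2/2=-2391/433, d=(M3−M2)/(6·1)=4241/1299, b=Δ2−h2·(2M2+M3)/6=-6161/1299
seg 3: a=-4, c=M3/2=1850/433, d=(M4−M3)/(6·1)=935/1299, b=Δ3−h3·(2M3+M4)/6=-7784/1299
seg 4: a=-5, c=M4/2=2785/433, d=(M5−M4)/(6·1)=-2785/1299, b=Δ4−h4·(2M4+M5)/6=6121/1299
t_q=3/4 → seg 0, τ=3/4; S=0+1972/1299·τ+0·τ²+-80/3897·τ³=1957/1732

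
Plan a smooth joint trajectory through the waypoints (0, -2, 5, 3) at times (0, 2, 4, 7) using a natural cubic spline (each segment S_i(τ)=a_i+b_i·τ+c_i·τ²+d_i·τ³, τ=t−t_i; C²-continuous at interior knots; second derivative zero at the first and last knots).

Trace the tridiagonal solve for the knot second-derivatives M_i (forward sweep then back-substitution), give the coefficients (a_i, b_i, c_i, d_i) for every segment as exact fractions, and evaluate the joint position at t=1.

Δ: Δ0=-1, Δ1=7/2, Δ2=-2/3
row 1: diag=8, rhs=27; c'=1/4, d'=27/8
row 2: denom=10−2·1/4=19/2; d'=(-25−2·27/8)/(19/2)=-127/38
back: M2=-127/38
back: M1=27/8−1/4·-127/38=80/19
M: M0=0, M1=80/19, M2=-127/38, M3=0
seg 0: a=0, c=M0/2=0, d=(M1−M0)/(6·2)=20/57, b=Δ0−h0·(2M0+M1)/6=-137/57
seg 1: a=-2, c=M1/2=40/19, d=(M2−M1)/(6·2)=-287/456, b=Δ1−h1·(2M1+M2)/6=103/57
seg 2: a=5, c=M2/2=-127/76, d=(M3−M2)/(6·3)=127/684, b=Δ2−h2·(2M2+M3)/6=305/114
t_q=1 → seg 0, τ=1; S=0+-137/57·τ+0·τ²+20/57·τ³=-39/19

  seg 0: a=0 b=-137/57 c=0 d=20/57
  seg 1: a=-2 b=103/57 c=40/19 d=-287/456
  seg 2: a=5 b=305/114 c=-127/76 d=127/684
S(1) = -39/19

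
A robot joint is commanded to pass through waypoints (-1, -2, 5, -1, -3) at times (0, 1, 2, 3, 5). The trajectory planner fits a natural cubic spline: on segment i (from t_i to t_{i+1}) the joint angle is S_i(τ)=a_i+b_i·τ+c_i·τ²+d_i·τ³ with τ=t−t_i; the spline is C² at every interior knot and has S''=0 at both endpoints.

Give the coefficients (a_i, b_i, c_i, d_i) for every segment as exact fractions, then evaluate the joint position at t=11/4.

Δ: Δ0=-1, Δ1=7, Δ2=-6, Δ3=-1
row 1: diag=4, rhs=48; c'=1/4, d'=12
row 2: denom=4−1·1/4=15/4; d'=(-78−1·12)/(15/4)=-24
row 3: denom=6−1·4/15=86/15; d'=(30−1·-24)/(86/15)=405/43
back: M3=405/43
back: M2=-24−4/15·405/43=-1140/43
back: M1=12−1/4·-1140/43=801/43
M: M0=0, M1=801/43, M2=-1140/43, M3=405/43, M4=0
seg 0: a=-1, c=M0/2=0, d=(M1−M0)/(6·1)=267/86, b=Δ0−h0·(2M0+M1)/6=-353/86
seg 1: a=-2, c=M1/2=801/86, d=(M2−M1)/(6·1)=-647/86, b=Δ1−h1·(2M1+M2)/6=224/43
seg 2: a=5, c=M2/2=-570/43, d=(M3−M2)/(6·1)=515/86, b=Δ2−h2·(2M2+M3)/6=109/86
seg 3: a=-1, c=M3/2=405/86, d=(M4−M3)/(6·2)=-135/172, b=Δ3−h3·(2M3+M4)/6=-313/43
t_q=11/4 → seg 2, τ=3/4; S=5+109/86·τ+-570/43·τ²+515/86·τ³=5617/5504

  seg 0: a=-1 b=-353/86 c=0 d=267/86
  seg 1: a=-2 b=224/43 c=801/86 d=-647/86
  seg 2: a=5 b=109/86 c=-570/43 d=515/86
  seg 3: a=-1 b=-313/43 c=405/86 d=-135/172
S(11/4) = 5617/5504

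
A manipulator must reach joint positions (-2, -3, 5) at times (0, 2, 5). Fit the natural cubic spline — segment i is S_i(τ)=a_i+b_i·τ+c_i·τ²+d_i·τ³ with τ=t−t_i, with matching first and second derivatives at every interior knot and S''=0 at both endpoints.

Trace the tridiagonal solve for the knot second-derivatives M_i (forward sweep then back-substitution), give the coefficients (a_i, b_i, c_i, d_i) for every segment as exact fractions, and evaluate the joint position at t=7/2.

  seg 0: a=-2 b=-17/15 c=0 d=19/120
  seg 1: a=-3 b=23/30 c=19/20 d=-19/180
S(7/2) = -11/160

Δ: Δ0=-1/2, Δ1=8/3
row 1: diag=10, rhs=19; c'=3/10, d'=19/10
back: M1=19/10
M: M0=0, M1=19/10, M2=0
seg 0: a=-2, c=M0/2=0, d=(M1−M0)/(6·2)=19/120, b=Δ0−h0·(2M0+M1)/6=-17/15
seg 1: a=-3, c=M1/2=19/20, d=(M2−M1)/(6·3)=-19/180, b=Δ1−h1·(2M1+M2)/6=23/30
t_q=7/2 → seg 1, τ=3/2; S=-3+23/30·τ+19/20·τ²+-19/180·τ³=-11/160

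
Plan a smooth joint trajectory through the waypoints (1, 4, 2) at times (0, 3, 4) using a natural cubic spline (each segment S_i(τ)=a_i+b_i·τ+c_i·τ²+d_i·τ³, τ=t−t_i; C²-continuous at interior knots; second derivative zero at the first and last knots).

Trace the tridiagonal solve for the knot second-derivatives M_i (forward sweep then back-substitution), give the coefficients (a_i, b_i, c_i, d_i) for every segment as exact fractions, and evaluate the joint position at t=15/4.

  seg 0: a=1 b=17/8 c=0 d=-1/8
  seg 1: a=4 b=-5/4 c=-9/8 d=3/8
S(15/4) = 1325/512

Δ: Δ0=1, Δ1=-2
row 1: diag=8, rhs=-18; c'=1/8, d'=-9/4
back: M1=-9/4
M: M0=0, M1=-9/4, M2=0
seg 0: a=1, c=M0/2=0, d=(M1−M0)/(6·3)=-1/8, b=Δ0−h0·(2M0+M1)/6=17/8
seg 1: a=4, c=M1/2=-9/8, d=(M2−M1)/(6·1)=3/8, b=Δ1−h1·(2M1+M2)/6=-5/4
t_q=15/4 → seg 1, τ=3/4; S=4+-5/4·τ+-9/8·τ²+3/8·τ³=1325/512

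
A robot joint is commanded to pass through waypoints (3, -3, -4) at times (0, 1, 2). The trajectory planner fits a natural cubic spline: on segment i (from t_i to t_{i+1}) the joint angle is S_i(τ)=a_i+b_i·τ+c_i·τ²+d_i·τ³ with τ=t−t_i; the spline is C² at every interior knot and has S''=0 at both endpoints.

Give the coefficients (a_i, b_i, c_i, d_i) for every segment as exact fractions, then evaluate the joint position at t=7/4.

  seg 0: a=3 b=-29/4 c=0 d=5/4
  seg 1: a=-3 b=-7/2 c=15/4 d=-5/4
S(7/4) = -1035/256

Δ: Δ0=-6, Δ1=-1
row 1: diag=4, rhs=30; c'=1/4, d'=15/2
back: M1=15/2
M: M0=0, M1=15/2, M2=0
seg 0: a=3, c=M0/2=0, d=(M1−M0)/(6·1)=5/4, b=Δ0−h0·(2M0+M1)/6=-29/4
seg 1: a=-3, c=M1/2=15/4, d=(M2−M1)/(6·1)=-5/4, b=Δ1−h1·(2M1+M2)/6=-7/2
t_q=7/4 → seg 1, τ=3/4; S=-3+-7/2·τ+15/4·τ²+-5/4·τ³=-1035/256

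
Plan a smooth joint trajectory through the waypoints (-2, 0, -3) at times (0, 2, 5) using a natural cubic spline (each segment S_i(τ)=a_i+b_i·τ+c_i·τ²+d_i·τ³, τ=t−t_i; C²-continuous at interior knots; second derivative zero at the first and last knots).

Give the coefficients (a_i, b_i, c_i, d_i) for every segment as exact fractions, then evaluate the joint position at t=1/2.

  seg 0: a=-2 b=7/5 c=0 d=-1/10
  seg 1: a=0 b=1/5 c=-3/5 d=1/15
S(1/2) = -21/16

Δ: Δ0=1, Δ1=-1
row 1: diag=10, rhs=-12; c'=3/10, d'=-6/5
back: M1=-6/5
M: M0=0, M1=-6/5, M2=0
seg 0: a=-2, c=M0/2=0, d=(M1−M0)/(6·2)=-1/10, b=Δ0−h0·(2M0+M1)/6=7/5
seg 1: a=0, c=M1/2=-3/5, d=(M2−M1)/(6·3)=1/15, b=Δ1−h1·(2M1+M2)/6=1/5
t_q=1/2 → seg 0, τ=1/2; S=-2+7/5·τ+0·τ²+-1/10·τ³=-21/16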